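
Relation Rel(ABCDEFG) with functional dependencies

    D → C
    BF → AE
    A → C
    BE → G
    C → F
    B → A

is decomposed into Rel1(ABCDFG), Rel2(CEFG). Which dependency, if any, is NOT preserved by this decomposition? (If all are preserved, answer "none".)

Check BF → AE: no single fragment contains all of {ABEF}, and the restricted closure of {BF} across the fragments never reaches {AE}.
D → C is preserved.
A → C is preserved.
BE → G is preserved.
C → F is preserved.
B → A is preserved.

BF → AE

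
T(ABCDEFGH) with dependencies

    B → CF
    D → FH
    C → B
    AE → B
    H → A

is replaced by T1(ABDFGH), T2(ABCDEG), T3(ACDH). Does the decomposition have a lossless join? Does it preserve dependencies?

lossless and dependency-preserving

Lossless test (chase): Rows 1 and 2 agree on B; apply B→CF and equate their CF entries. Rows 1 and 2 agree on D; apply D→FH and equate their FH entries. Rows 1 and 3 agree on D; apply D→FH and equate their FH entries. Rows 1 and 3 agree on C; apply C→B and equate their B entries. Row 2 is now all distinguished symbols — the join is lossless.
Dependency preservation: B → CF is not contained in any single fragment, but the restricted closure of its left-hand side across the fragments still reaches the right-hand side; the remaining FDs each lie inside some fragment. All dependencies are preserved.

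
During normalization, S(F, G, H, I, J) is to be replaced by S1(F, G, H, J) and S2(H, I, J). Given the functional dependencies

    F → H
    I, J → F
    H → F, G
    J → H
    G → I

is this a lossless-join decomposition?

Common attributes: S1 ∩ S2 = {H, J}.
Closure of {H, J}: H → F, G applies, adding F, G; G → I applies, adding I. So (H, J)⁺ = {F, G, H, I, J}.
This closure contains every attribute of S1, so S1 ∩ S2 → S1. The join is lossless.

Yes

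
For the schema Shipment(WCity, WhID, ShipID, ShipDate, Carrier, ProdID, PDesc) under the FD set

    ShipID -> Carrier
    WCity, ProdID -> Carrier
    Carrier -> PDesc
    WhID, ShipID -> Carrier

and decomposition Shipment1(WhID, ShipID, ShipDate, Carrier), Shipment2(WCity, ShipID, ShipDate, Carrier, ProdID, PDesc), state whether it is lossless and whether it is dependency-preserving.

lossy but dependency-preserving

Lossless test: (ShipID, ShipDate, Carrier)⁺ = {ShipID, ShipDate, Carrier, PDesc}, which is a superkey of neither fragment — lossy.
Dependency preservation: every FD's attributes lie within a single fragment, so each can be enforced locally — preserved.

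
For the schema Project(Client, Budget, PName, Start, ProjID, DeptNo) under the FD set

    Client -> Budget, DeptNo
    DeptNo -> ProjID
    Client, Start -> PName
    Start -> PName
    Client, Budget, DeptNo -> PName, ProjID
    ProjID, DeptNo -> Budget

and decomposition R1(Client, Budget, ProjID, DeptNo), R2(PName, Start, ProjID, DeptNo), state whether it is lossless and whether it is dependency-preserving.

lossy and not dependency-preserving

Lossless test: (ProjID, DeptNo)⁺ = {Budget, ProjID, DeptNo}, which is a superkey of neither fragment — lossy.
Dependency preservation: the restricted closure of {Client, Budget, DeptNo} across the fragments never reaches {PName, ProjID}, so Client, Budget, DeptNo → PName, ProjID cannot be enforced without a join — not preserved.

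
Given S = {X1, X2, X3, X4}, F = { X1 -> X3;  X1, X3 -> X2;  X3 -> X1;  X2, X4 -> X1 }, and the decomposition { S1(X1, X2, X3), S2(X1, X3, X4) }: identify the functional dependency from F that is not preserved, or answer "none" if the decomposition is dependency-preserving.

X2, X4 -> X1

Check X2, X4 → X1: no single fragment contains all of {X1, X2, X4}, and the restricted closure of {X2, X4} across the fragments never reaches {X1}.
X1 → X3 is preserved.
X1, X3 → X2 is preserved.
X3 → X1 is preserved.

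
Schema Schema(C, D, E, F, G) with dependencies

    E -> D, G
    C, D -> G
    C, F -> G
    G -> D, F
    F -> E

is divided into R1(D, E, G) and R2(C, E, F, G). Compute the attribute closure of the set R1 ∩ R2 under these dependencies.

R1 ∩ R2 = {E, G}.
E → D, G applies, adding D
G → D, F applies, adding F
Closure: {D, E, F, G}.

D, E, F, G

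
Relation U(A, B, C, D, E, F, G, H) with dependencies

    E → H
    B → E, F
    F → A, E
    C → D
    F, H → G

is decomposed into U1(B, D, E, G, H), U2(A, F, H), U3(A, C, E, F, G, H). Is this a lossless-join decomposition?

Chase test. Columns are A, B, C, D, E, F, G, H; row i has aⱼ where attribute j ∈ Ui, else bᵢⱼ.
Initial tableau (one row per fragment):
  row 1: b11 a2 b13 a4 a5 b16 a7 a8
  row 2: a1 b22 b23 b24 b25 a6 b27 a8
  row 3: a1 b32 a3 b34 a5 a6 a7 a8
Rows 2 and 3 agree on F; apply F→A, E and equate their A, E entries.
Rows 2 and 3 agree on F, H; apply F, H→G and equate their G entries.
No row becomes fully distinguished — the join is lossy.

No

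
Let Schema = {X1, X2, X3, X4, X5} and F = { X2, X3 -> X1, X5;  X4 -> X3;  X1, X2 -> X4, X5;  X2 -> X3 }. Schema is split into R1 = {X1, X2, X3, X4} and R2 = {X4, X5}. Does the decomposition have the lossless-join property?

Common attributes: R1 ∩ R2 = {X4}.
Closure of {X4}: X4 → X3 applies, adding X3. So (X4)⁺ = {X3, X4}.
The closure contains neither all of R1 = {X1, X2, X3, X4} nor all of R2 = {X4, X5}, so the common attributes are not a superkey of either fragment. The join is lossy.

No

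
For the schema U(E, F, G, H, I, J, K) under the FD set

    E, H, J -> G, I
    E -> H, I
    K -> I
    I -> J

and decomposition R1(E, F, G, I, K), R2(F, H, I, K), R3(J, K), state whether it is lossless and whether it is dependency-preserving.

Lossless test (chase): Rows 1 and 3 agree on K; apply K→I and equate their I entries. Rows 1 and 2 agree on I; apply I→J and equate their J entries. Rows 1 and 3 agree on I; apply I→J and equate their J entries. No row becomes fully distinguished — the join is lossy.
Dependency preservation: the restricted closure of {E} across the fragments never reaches {H, I}, so E → H, I cannot be enforced without a join — not preserved.

lossy and not dependency-preserving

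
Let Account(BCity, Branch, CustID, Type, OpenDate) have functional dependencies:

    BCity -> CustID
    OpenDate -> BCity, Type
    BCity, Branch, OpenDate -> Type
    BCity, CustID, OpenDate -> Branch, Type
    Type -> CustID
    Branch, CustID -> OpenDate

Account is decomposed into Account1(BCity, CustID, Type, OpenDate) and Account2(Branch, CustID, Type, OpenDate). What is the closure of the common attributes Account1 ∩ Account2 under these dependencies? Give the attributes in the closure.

Account1 ∩ Account2 = {CustID, Type, OpenDate}.
OpenDate → BCity, Type applies, adding BCity
BCity, CustID, OpenDate → Branch, Type applies, adding Branch
Closure: {BCity, Branch, CustID, Type, OpenDate}.

BCity, Branch, CustID, Type, OpenDate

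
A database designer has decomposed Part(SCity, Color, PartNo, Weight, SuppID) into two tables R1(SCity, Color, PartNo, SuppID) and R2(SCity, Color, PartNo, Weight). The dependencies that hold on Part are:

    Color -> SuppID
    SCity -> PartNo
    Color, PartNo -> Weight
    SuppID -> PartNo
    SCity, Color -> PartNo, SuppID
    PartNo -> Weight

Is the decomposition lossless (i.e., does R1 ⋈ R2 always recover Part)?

Common attributes: R1 ∩ R2 = {SCity, Color, PartNo}.
Closure of {SCity, Color, PartNo}: Color → SuppID applies, adding SuppID; Color, PartNo → Weight applies, adding Weight. So (SCity, Color, PartNo)⁺ = {SCity, Color, PartNo, Weight, SuppID}.
This closure contains every attribute of R1, so R1 ∩ R2 → R1. The join is lossless.

Yes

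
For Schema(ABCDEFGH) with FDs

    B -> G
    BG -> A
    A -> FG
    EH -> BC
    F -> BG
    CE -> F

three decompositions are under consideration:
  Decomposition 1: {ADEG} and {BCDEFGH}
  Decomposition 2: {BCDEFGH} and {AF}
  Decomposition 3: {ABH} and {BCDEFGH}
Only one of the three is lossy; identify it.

Decomposition 1: common = {DEG}, closure = {DEG} → lossy.
Decomposition 2: common = {F}, closure = {ABFG} → lossless.
Decomposition 3: common = {BH}, closure = {ABFGH} → lossless.

Decomposition 1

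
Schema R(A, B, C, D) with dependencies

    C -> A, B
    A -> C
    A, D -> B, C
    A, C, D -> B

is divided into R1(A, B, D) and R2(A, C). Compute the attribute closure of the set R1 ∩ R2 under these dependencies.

A, B, C

R1 ∩ R2 = {A}.
A → C applies, adding C
C → A, B applies, adding B
Closure: {A, B, C}.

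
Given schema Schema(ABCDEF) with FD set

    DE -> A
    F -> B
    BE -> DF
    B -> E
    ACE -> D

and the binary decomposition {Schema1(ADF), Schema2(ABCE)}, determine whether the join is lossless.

Common attributes: Schema1 ∩ Schema2 = {A}.
No dependency enlarges {A}, so (A)⁺ = {A}.
The closure contains neither all of Schema1 = {ADF} nor all of Schema2 = {ABCE}, so the common attributes are not a superkey of either fragment. The join is lossy.

No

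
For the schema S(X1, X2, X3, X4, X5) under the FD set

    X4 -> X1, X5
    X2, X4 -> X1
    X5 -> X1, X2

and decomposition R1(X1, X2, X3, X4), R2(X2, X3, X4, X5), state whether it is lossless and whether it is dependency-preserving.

Lossless test: (X2, X3, X4)⁺ = {X1, X2, X3, X4, X5}, which contains all of one fragment — lossless.
Dependency preservation: the restricted closure of {X5} across the fragments never reaches {X1, X2}, so X5 → X1, X2 cannot be enforced without a join — not preserved.

lossless but not dependency-preserving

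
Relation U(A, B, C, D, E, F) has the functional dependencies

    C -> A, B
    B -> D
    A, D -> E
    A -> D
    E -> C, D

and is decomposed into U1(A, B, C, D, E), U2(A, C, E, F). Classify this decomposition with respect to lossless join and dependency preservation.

Lossless test: (A, C, E)⁺ = {A, B, C, D, E}, which contains all of one fragment — lossless.
Dependency preservation: every FD's attributes lie within a single fragment, so each can be enforced locally — preserved.

lossless and dependency-preserving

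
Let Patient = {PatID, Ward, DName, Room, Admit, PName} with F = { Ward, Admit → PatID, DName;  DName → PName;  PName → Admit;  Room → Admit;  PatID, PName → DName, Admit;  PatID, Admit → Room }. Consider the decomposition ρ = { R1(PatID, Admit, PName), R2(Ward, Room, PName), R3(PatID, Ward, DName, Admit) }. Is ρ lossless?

Yes

Chase test. Columns are PatID, Ward, DName, Room, Admit, PName; row i has aⱼ where attribute j ∈ Ri, else bᵢⱼ.
Initial tableau (one row per fragment):
  row 1: a1 b12 b13 b14 a5 a6
  row 2: b21 a2 b23 a4 b25 a6
  row 3: a1 a2 a3 b34 a5 b36
Rows 1 and 2 agree on PName; apply PName→Admit and equate their Admit entries.
Rows 1 and 3 agree on PatID, Admit; apply PatID, Admit→Room and equate their Room entries.
Rows 2 and 3 agree on Ward, Admit; apply Ward, Admit→PatID, DName and equate their PatID, DName entries.
Rows 2 and 3 agree on DName; apply DName→PName and equate their PName entries.
Rows 1 and 2 agree on PatID, PName; apply PatID, PName→DName, Admit and equate their DName, Admit entries.
Rows 1 and 2 agree on PatID, Admit; apply PatID, Admit→Room and equate their Room entries.
Row 2 is now all distinguished symbols — the join is lossless.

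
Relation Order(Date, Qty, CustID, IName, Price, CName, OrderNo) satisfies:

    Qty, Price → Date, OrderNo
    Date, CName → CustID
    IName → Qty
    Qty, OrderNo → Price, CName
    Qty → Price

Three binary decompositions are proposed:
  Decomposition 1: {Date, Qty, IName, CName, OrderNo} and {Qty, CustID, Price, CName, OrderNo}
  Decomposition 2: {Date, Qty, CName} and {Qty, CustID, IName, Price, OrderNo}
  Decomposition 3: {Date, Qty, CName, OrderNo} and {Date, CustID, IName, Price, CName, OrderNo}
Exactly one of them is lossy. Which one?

Decomposition 3

Decomposition 1: common = {Qty, CName, OrderNo}, closure = {Date, Qty, CustID, Price, CName, OrderNo} → lossless.
Decomposition 2: common = {Qty}, closure = {Date, Qty, CustID, Price, CName, OrderNo} → lossless.
Decomposition 3: common = {Date, CName, OrderNo}, closure = {Date, CustID, CName, OrderNo} → lossy.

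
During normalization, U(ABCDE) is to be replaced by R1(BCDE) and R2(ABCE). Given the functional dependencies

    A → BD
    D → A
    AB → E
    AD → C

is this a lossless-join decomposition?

Common attributes: R1 ∩ R2 = {BCE}.
No dependency enlarges {BCE}, so (BCE)⁺ = {BCE}.
The closure contains neither all of R1 = {BCDE} nor all of R2 = {ABCE}, so the common attributes are not a superkey of either fragment. The join is lossy.

No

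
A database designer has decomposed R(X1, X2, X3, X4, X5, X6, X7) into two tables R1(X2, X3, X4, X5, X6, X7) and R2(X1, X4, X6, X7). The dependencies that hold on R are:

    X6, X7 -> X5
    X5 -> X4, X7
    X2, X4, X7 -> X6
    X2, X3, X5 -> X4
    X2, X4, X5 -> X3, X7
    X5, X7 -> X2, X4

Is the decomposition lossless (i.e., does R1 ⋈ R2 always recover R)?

Yes

Common attributes: R1 ∩ R2 = {X4, X6, X7}.
Closure of {X4, X6, X7}: X6, X7 → X5 applies, adding X5; X5, X7 → X2, X4 applies, adding X2; X2, X4, X5 → X3, X7 applies, adding X3. So (X4, X6, X7)⁺ = {X2, X3, X4, X5, X6, X7}.
This closure contains every attribute of R1, so R1 ∩ R2 → R1. The join is lossless.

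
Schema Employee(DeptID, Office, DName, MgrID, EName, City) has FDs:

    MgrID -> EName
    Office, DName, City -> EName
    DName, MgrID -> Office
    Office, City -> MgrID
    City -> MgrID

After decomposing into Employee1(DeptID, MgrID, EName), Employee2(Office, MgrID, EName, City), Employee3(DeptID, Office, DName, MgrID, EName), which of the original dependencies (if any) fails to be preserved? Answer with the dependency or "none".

none

MgrID → EName lies within Employee1.
Office, DName, City → EName: restricted closure across fragments reaches EName.
DName, MgrID → Office lies within Employee3.
Office, City → MgrID lies within Employee2.
City → MgrID lies within Employee2.
Every dependency is enforceable on the fragments, so the decomposition is dependency-preserving.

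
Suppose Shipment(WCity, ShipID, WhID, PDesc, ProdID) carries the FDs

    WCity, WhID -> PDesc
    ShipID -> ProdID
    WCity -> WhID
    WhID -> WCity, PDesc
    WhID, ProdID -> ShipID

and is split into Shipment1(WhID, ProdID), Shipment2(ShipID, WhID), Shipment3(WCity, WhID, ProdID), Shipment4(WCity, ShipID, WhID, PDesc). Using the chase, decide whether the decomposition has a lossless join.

Chase test. Columns are WCity, ShipID, WhID, PDesc, ProdID; row i has aⱼ where attribute j ∈ Shipmenti, else bᵢⱼ.
Initial tableau (one row per fragment):
  row 1: b11 b12 a3 b14 a5
  row 2: b21 a2 a3 b24 b25
  row 3: a1 b32 a3 b34 a5
  row 4: a1 a2 a3 a4 b45
Rows 3 and 4 agree on WCity, WhID; apply WCity, WhID→PDesc and equate their PDesc entries.
Rows 2 and 4 agree on ShipID; apply ShipID→ProdID and equate their ProdID entries.
Rows 1 and 2 agree on WhID; apply WhID→WCity, PDesc and equate their WCity, PDesc entries.
Rows 1 and 3 agree on WhID; apply WhID→WCity, PDesc and equate their WCity, PDesc entries.
Rows 1 and 3 agree on WhID, ProdID; apply WhID, ProdID→ShipID and equate their ShipID entries.
No row becomes fully distinguished — the join is lossy.

No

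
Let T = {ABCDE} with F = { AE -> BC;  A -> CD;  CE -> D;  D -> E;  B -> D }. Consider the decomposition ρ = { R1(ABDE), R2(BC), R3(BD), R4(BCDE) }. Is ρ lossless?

Chase test. Columns are ABCDE; row i has aⱼ where attribute j ∈ Ri, else bᵢⱼ.
Initial tableau (one row per fragment):
  row 1: a1 a2 b13 a4 a5
  row 2: b21 a2 a3 b24 b25
  row 3: b31 a2 b33 a4 b35
  row 4: b41 a2 a3 a4 a5
Rows 1 and 3 agree on D; apply D→E and equate their E entries.
Rows 1 and 2 agree on B; apply B→D and equate their D entries.
Rows 1 and 2 agree on D; apply D→E and equate their E entries.
No row becomes fully distinguished — the join is lossy.

No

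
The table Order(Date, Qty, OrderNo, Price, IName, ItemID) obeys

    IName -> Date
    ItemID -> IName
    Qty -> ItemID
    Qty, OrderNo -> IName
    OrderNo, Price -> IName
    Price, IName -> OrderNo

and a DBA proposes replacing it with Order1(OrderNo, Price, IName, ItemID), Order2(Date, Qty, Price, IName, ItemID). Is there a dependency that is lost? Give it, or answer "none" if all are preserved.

none

IName → Date lies within Order2.
ItemID → IName lies within Order1.
Qty → ItemID lies within Order2.
Qty, OrderNo → IName: restricted closure across fragments reaches IName.
OrderNo, Price → IName lies within Order1.
Price, IName → OrderNo lies within Order1.
Every dependency is enforceable on the fragments, so the decomposition is dependency-preserving.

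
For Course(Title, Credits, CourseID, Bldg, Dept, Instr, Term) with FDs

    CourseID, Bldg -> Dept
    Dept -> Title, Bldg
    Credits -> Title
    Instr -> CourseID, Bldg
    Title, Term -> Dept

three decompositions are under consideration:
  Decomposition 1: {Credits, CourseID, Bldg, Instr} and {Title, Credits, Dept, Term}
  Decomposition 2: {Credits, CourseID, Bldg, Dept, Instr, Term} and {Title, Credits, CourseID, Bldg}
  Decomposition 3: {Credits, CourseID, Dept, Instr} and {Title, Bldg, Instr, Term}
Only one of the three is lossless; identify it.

Decomposition 2

Decomposition 1: common = {Credits}, closure = {Title, Credits} → lossy.
Decomposition 2: common = {Credits, CourseID, Bldg}, closure = {Title, Credits, CourseID, Bldg, Dept} → lossless.
Decomposition 3: common = {Instr}, closure = {Title, CourseID, Bldg, Dept, Instr} → lossy.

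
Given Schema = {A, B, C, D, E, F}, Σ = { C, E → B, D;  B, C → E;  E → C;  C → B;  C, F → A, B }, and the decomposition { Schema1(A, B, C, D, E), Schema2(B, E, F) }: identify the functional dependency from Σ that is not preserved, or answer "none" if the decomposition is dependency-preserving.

Check C, F → A, B: no single fragment contains all of {A, B, C, F}, and the restricted closure of {C, F} across the fragments never reaches {A, B}.
C, E → B, D is preserved.
B, C → E is preserved.
E → C is preserved.
C → B is preserved.

C, F → A, B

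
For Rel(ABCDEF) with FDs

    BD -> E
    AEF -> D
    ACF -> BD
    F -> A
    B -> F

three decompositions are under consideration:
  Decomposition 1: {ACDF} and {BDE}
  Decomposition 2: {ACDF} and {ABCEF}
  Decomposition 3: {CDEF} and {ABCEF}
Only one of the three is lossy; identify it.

Decomposition 1: common = {D}, closure = {D} → lossy.
Decomposition 2: common = {ACF}, closure = {ABCDEF} → lossless.
Decomposition 3: common = {CEF}, closure = {ABCDEF} → lossless.

Decomposition 1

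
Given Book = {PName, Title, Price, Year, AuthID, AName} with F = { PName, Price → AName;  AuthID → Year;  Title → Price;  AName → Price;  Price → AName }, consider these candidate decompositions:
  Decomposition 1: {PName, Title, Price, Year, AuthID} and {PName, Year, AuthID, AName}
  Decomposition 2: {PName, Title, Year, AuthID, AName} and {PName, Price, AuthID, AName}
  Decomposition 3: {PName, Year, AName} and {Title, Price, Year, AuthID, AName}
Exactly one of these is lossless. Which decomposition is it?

Decomposition 2

Decomposition 1: common = {PName, Year, AuthID}, closure = {PName, Year, AuthID} → lossy.
Decomposition 2: common = {PName, AuthID, AName}, closure = {PName, Price, Year, AuthID, AName} → lossless.
Decomposition 3: common = {Year, AName}, closure = {Price, Year, AName} → lossy.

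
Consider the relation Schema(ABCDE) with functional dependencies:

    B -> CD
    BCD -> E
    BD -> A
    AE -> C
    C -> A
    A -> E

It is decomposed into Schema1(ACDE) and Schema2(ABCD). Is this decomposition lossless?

Common attributes: Schema1 ∩ Schema2 = {ACD}.
Closure of {ACD}: A → E applies, adding E. So (ACD)⁺ = {ACDE}.
This closure contains every attribute of Schema1, so Schema1 ∩ Schema2 → Schema1. The join is lossless.

Yes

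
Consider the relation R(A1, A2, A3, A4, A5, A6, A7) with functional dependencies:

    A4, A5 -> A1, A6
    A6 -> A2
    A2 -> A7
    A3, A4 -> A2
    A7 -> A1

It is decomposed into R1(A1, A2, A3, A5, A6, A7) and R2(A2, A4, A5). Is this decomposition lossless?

Common attributes: R1 ∩ R2 = {A2, A5}.
Closure of {A2, A5}: A2 → A7 applies, adding A7; A7 → A1 applies, adding A1. So (A2, A5)⁺ = {A1, A2, A5, A7}.
The closure contains neither all of R1 = {A1, A2, A3, A5, A6, A7} nor all of R2 = {A2, A4, A5}, so the common attributes are not a superkey of either fragment. The join is lossy.

No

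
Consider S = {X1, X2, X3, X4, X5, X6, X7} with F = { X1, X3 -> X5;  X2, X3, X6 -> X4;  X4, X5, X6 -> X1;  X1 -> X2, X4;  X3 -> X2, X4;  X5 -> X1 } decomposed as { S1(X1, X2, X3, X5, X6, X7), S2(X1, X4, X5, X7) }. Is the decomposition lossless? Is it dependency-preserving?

lossless but not dependency-preserving

Lossless test: (X1, X5, X7)⁺ = {X1, X2, X4, X5, X7}, which contains all of one fragment — lossless.
Dependency preservation: the restricted closure of {X2, X3, X6} across the fragments never reaches {X4}, so X2, X3, X6 → X4 cannot be enforced without a join — not preserved.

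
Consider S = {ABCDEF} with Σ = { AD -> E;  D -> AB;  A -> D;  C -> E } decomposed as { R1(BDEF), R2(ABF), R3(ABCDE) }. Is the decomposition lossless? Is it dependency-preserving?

Lossless test (chase): Rows 1 and 3 agree on D; apply D→AB and equate their AB entries. Rows 1 and 2 agree on A; apply A→D and equate their D entries. Rows 1 and 2 agree on AD; apply AD→E and equate their E entries. No row becomes fully distinguished — the join is lossy.
Dependency preservation: every FD's attributes lie within a single fragment, so each can be enforced locally — preserved.

lossy but dependency-preserving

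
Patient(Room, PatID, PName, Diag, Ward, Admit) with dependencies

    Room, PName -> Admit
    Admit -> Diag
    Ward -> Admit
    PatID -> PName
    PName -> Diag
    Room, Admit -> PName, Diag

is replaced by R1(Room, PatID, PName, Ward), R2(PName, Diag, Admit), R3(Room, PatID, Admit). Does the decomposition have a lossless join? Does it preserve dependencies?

Lossless test (chase): Rows 2 and 3 agree on Admit; apply Admit→Diag and equate their Diag entries. Rows 1 and 3 agree on PatID; apply PatID→PName and equate their PName entries. Rows 1 and 2 agree on PName; apply PName→Diag and equate their Diag entries. Rows 1 and 3 agree on Room, PName; apply Room, PName→Admit and equate their Admit entries. Row 1 is now all distinguished symbols — the join is lossless.
Dependency preservation: the restricted closure of {Room, PName} across the fragments never reaches {Admit}, so Room, PName → Admit cannot be enforced without a join — not preserved.

lossless but not dependency-preserving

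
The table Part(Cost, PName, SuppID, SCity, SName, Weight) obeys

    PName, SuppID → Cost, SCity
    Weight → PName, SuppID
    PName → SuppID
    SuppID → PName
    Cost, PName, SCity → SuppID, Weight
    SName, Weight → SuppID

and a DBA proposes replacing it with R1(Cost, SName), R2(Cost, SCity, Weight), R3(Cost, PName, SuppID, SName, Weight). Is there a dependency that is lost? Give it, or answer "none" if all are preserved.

PName, SuppID → Cost, SCity: restricted closure across fragments reaches Cost, SCity.
Weight → PName, SuppID lies within R3.
PName → SuppID lies within R3.
SuppID → PName lies within R3.
Cost, PName, SCity → SuppID, Weight: restricted closure across fragments reaches SuppID, Weight.
SName, Weight → SuppID lies within R3.
Every dependency is enforceable on the fragments, so the decomposition is dependency-preserving.

none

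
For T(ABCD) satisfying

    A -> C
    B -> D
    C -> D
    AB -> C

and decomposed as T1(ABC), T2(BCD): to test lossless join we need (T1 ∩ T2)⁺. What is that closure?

T1 ∩ T2 = {BC}.
B → D applies, adding D
Closure: {BCD}.

BCD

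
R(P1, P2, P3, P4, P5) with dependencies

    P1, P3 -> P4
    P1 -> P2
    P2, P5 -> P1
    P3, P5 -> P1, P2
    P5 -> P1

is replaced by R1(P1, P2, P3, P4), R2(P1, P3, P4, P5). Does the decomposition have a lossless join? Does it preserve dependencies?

Lossless test: (P1, P3, P4)⁺ = {P1, P2, P3, P4}, which contains all of one fragment — lossless.
Dependency preservation: P2, P5 → P1; P3, P5 → P1, P2 are not contained in any single fragment, but the restricted closure of each left-hand side across the fragments still reaches the right-hand side; the remaining FDs each lie inside some fragment. All dependencies are preserved.

lossless and dependency-preserving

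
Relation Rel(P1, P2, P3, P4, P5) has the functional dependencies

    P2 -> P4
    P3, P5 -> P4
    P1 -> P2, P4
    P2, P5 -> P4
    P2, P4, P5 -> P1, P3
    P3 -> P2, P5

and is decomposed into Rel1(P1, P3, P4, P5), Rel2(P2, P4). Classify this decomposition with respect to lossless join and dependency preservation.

lossy and not dependency-preserving

Lossless test: (P4)⁺ = {P4}, which is a superkey of neither fragment — lossy.
Dependency preservation: the restricted closure of {P1} across the fragments never reaches {P2, P4}, so P1 → P2, P4 cannot be enforced without a join — not preserved.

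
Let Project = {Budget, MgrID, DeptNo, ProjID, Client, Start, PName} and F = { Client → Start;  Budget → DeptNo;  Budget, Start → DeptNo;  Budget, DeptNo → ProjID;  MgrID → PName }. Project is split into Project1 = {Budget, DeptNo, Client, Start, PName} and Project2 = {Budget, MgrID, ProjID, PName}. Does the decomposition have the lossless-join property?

No

Common attributes: Project1 ∩ Project2 = {Budget, PName}.
Closure of {Budget, PName}: Budget → DeptNo applies, adding DeptNo; Budget, DeptNo → ProjID applies, adding ProjID. So (Budget, PName)⁺ = {Budget, DeptNo, ProjID, PName}.
The closure contains neither all of Project1 = {Budget, DeptNo, Client, Start, PName} nor all of Project2 = {Budget, MgrID, ProjID, PName}, so the common attributes are not a superkey of either fragment. The join is lossy.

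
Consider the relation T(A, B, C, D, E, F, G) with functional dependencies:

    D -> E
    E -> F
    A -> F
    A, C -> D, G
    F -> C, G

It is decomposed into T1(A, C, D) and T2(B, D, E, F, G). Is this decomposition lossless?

Common attributes: T1 ∩ T2 = {D}.
Closure of {D}: D → E applies, adding E; E → F applies, adding F; F → C, G applies, adding C, G. So (D)⁺ = {C, D, E, F, G}.
The closure contains neither all of T1 = {A, C, D} nor all of T2 = {B, D, E, F, G}, so the common attributes are not a superkey of either fragment. The join is lossy.

No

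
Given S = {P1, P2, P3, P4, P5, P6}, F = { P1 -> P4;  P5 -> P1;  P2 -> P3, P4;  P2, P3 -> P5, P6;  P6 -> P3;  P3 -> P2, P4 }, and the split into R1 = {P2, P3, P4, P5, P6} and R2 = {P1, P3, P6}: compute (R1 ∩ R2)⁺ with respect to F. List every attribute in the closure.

R1 ∩ R2 = {P3, P6}.
P3 → P2, P4 applies, adding P2, P4
P2, P3 → P5, P6 applies, adding P5
P5 → P1 applies, adding P1
Closure: {P1, P2, P3, P4, P5, P6}.

P1, P2, P3, P4, P5, P6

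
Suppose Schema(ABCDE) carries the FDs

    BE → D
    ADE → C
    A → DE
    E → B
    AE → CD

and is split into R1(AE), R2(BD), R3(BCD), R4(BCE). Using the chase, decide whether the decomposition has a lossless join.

No

Chase test. Columns are ABCDE; row i has aⱼ where attribute j ∈ Ri, else bᵢⱼ.
Initial tableau (one row per fragment):
  row 1: a1 b12 b13 b14 a5
  row 2: b21 a2 b23 a4 b25
  row 3: b31 a2 a3 a4 b35
  row 4: b41 a2 a3 b44 a5
Rows 1 and 4 agree on E; apply E→B and equate their B entries.
Rows 1 and 4 agree on BE; apply BE→D and equate their D entries.
No row becomes fully distinguished — the join is lossy.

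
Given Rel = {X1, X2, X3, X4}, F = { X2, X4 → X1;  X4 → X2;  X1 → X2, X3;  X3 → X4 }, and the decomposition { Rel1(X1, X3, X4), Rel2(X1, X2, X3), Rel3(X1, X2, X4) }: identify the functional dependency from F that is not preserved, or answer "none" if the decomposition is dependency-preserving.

X2, X4 → X1 lies within Rel3.
X4 → X2 lies within Rel3.
X1 → X2, X3 lies within Rel2.
X3 → X4 lies within Rel1.
Every dependency is enforceable on the fragments, so the decomposition is dependency-preserving.

none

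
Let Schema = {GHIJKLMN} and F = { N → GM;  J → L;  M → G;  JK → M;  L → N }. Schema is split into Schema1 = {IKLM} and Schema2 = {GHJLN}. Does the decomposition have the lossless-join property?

No

Common attributes: Schema1 ∩ Schema2 = {L}.
Closure of {L}: L → N applies, adding N; N → GM applies, adding GM. So (L)⁺ = {GLMN}.
The closure contains neither all of Schema1 = {IKLM} nor all of Schema2 = {GHJLN}, so the common attributes are not a superkey of either fragment. The join is lossy.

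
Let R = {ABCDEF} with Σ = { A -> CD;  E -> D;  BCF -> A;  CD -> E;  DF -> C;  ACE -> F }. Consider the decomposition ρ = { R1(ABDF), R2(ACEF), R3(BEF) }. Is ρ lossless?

Yes

Chase test. Columns are ABCDEF; row i has aⱼ where attribute j ∈ Ri, else bᵢⱼ.
Initial tableau (one row per fragment):
  row 1: a1 a2 b13 a4 b15 a6
  row 2: a1 b22 a3 b24 a5 a6
  row 3: b31 a2 b33 b34 a5 a6
Rows 1 and 2 agree on A; apply A→CD and equate their CD entries.
Rows 2 and 3 agree on E; apply E→D and equate their D entries.
Rows 1 and 2 agree on CD; apply CD→E and equate their E entries.
Rows 1 and 3 agree on DF; apply DF→C and equate their C entries.
Rows 1 and 3 agree on BCF; apply BCF→A and equate their A entries.
Row 1 is now all distinguished symbols — the join is lossless.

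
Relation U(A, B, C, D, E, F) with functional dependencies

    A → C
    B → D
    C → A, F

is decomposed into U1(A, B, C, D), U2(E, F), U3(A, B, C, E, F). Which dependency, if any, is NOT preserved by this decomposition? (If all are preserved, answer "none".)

A → C lies within U1.
B → D lies within U1.
C → A, F lies within U3.
Every dependency is enforceable on the fragments, so the decomposition is dependency-preserving.

none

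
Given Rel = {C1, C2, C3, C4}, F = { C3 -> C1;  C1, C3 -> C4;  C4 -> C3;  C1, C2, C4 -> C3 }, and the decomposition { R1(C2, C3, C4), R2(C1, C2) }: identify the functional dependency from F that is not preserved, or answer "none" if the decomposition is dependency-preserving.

C3 -> C1

Check C3 → C1: no single fragment contains all of {C1, C3}, and the restricted closure of {C3} across the fragments never reaches {C1}.
C1, C3 → C4 is preserved.
C4 → C3 is preserved.
C1, C2, C4 → C3 is preserved.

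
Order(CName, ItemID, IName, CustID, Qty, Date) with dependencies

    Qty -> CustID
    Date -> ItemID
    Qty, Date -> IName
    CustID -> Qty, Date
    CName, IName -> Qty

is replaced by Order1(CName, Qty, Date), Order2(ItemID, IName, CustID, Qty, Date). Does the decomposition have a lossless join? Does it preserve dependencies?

Lossless test: (Qty, Date)⁺ = {ItemID, IName, CustID, Qty, Date}, which contains all of one fragment — lossless.
Dependency preservation: the restricted closure of {CName, IName} across the fragments never reaches {Qty}, so CName, IName → Qty cannot be enforced without a join — not preserved.

lossless but not dependency-preserving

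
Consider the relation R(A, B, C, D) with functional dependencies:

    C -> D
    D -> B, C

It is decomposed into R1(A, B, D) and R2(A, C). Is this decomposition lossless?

No

Common attributes: R1 ∩ R2 = {A}.
No dependency enlarges {A}, so (A)⁺ = {A}.
The closure contains neither all of R1 = {A, B, D} nor all of R2 = {A, C}, so the common attributes are not a superkey of either fragment. The join is lossy.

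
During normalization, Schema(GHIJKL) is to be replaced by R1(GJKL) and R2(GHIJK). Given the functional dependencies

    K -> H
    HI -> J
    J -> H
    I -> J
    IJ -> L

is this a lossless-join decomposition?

No

Common attributes: R1 ∩ R2 = {GJK}.
Closure of {GJK}: K → H applies, adding H. So (GJK)⁺ = {GHJK}.
The closure contains neither all of R1 = {GJKL} nor all of R2 = {GHIJK}, so the common attributes are not a superkey of either fragment. The join is lossy.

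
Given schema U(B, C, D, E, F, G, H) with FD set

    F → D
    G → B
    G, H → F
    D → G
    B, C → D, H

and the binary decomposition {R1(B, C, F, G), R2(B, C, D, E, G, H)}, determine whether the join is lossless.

Yes

Common attributes: R1 ∩ R2 = {B, C, G}.
Closure of {B, C, G}: B, C → D, H applies, adding D, H; G, H → F applies, adding F. So (B, C, G)⁺ = {B, C, D, F, G, H}.
This closure contains every attribute of R1, so R1 ∩ R2 → R1. The join is lossless.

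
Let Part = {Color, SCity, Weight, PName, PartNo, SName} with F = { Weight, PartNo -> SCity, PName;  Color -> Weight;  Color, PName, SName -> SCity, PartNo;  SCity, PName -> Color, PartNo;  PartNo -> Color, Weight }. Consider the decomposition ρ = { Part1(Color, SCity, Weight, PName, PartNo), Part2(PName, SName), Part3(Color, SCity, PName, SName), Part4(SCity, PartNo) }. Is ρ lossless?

Chase test. Columns are Color, SCity, Weight, PName, PartNo, SName; row i has aⱼ where attribute j ∈ Parti, else bᵢⱼ.
Initial tableau (one row per fragment):
  row 1: a1 a2 a3 a4 a5 b16
  row 2: b21 b22 b23 a4 b25 a6
  row 3: a1 a2 b33 a4 b35 a6
  row 4: b41 a2 b43 b44 a5 b46
Rows 1 and 3 agree on Color; apply Color→Weight and equate their Weight entries.
Rows 1 and 3 agree on SCity, PName; apply SCity, PName→Color, PartNo and equate their Color, PartNo entries.
Rows 1 and 4 agree on PartNo; apply PartNo→Color, Weight and equate their Color, Weight entries.
Rows 1 and 4 agree on Weight, PartNo; apply Weight, PartNo→SCity, PName and equate their SCity, PName entries.
Row 3 is now all distinguished symbols — the join is lossless.

Yes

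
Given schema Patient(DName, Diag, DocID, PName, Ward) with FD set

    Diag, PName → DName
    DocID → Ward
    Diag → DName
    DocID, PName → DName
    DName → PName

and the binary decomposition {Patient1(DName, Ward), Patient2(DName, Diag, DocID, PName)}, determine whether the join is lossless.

No

Common attributes: Patient1 ∩ Patient2 = {DName}.
Closure of {DName}: DName → PName applies, adding PName. So (DName)⁺ = {DName, PName}.
The closure contains neither all of Patient1 = {DName, Ward} nor all of Patient2 = {DName, Diag, DocID, PName}, so the common attributes are not a superkey of either fragment. The join is lossy.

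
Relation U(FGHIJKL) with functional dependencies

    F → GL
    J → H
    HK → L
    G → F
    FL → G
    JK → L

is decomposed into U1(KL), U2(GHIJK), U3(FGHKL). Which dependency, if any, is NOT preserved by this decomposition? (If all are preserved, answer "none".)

none

F → GL lies within U3.
J → H lies within U2.
HK → L lies within U3.
G → F lies within U3.
FL → G lies within U3.
JK → L: restricted closure across fragments reaches L.
Every dependency is enforceable on the fragments, so the decomposition is dependency-preserving.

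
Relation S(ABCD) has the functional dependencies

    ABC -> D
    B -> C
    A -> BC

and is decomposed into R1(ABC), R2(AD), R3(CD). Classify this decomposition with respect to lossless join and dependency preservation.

Lossless test (chase): Rows 1 and 2 agree on A; apply A→BC and equate their BC entries. Rows 1 and 2 agree on ABC; apply ABC→D and equate their D entries. Row 1 is now all distinguished symbols — the join is lossless.
Dependency preservation: ABC → D is not contained in any single fragment, but the restricted closure of its left-hand side across the fragments still reaches the right-hand side; the remaining FDs each lie inside some fragment. All dependencies are preserved.

lossless and dependency-preserving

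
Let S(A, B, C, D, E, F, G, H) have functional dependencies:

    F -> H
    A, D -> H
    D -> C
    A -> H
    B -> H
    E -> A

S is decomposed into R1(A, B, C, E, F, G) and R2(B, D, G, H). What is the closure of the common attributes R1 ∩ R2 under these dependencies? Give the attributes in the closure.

B, G, H

R1 ∩ R2 = {B, G}.
B → H applies, adding H
Closure: {B, G, H}.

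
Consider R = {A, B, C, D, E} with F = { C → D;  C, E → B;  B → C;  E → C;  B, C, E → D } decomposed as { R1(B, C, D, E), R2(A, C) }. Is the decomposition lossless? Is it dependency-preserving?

Lossless test: (C)⁺ = {C, D}, which is a superkey of neither fragment — lossy.
Dependency preservation: every FD's attributes lie within a single fragment, so each can be enforced locally — preserved.

lossy but dependency-preserving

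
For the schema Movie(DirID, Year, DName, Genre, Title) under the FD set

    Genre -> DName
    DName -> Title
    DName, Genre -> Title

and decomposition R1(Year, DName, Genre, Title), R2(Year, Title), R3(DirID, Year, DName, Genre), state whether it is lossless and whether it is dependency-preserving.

Lossless test (chase): Rows 1 and 3 agree on DName; apply DName→Title and equate their Title entries. Row 3 is now all distinguished symbols — the join is lossless.
Dependency preservation: every FD's attributes lie within a single fragment, so each can be enforced locally — preserved.

lossless and dependency-preserving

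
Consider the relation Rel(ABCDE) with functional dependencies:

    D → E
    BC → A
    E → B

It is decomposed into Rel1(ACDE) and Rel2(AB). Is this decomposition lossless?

No

Common attributes: Rel1 ∩ Rel2 = {A}.
No dependency enlarges {A}, so (A)⁺ = {A}.
The closure contains neither all of Rel1 = {ACDE} nor all of Rel2 = {AB}, so the common attributes are not a superkey of either fragment. The join is lossy.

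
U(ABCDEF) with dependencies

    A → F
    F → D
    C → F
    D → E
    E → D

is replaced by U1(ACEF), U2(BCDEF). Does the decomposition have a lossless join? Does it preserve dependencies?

Lossless test: (CEF)⁺ = {CDEF}, which is a superkey of neither fragment — lossy.
Dependency preservation: every FD's attributes lie within a single fragment, so each can be enforced locally — preserved.

lossy but dependency-preserving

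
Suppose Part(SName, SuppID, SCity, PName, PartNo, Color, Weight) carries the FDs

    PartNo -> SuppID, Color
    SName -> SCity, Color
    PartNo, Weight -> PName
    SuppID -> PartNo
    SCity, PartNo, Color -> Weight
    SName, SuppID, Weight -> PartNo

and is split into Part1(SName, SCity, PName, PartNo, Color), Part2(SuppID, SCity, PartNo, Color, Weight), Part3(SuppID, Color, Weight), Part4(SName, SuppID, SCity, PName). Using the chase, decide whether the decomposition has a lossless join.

Yes

Chase test. Columns are SName, SuppID, SCity, PName, PartNo, Color, Weight; row i has aⱼ where attribute j ∈ Parti, else bᵢⱼ.
Initial tableau (one row per fragment):
  row 1: a1 b12 a3 a4 a5 a6 b17
  row 2: b21 a2 a3 b24 a5 a6 a7
  row 3: b31 a2 b33 b34 b35 a6 a7
  row 4: a1 a2 a3 a4 b45 b46 b47
Rows 1 and 2 agree on PartNo; apply PartNo→SuppID, Color and equate their SuppID, Color entries.
Rows 1 and 4 agree on SName; apply SName→SCity, Color and equate their SCity, Color entries.
Rows 1 and 3 agree on SuppID; apply SuppID→PartNo and equate their PartNo entries.
Rows 1 and 4 agree on SuppID; apply SuppID→PartNo and equate their PartNo entries.
Rows 1 and 2 agree on SCity, PartNo, Color; apply SCity, PartNo, Color→Weight and equate their Weight entries.
Rows 1 and 4 agree on SCity, PartNo, Color; apply SCity, PartNo, Color→Weight and equate their Weight entries.
Rows 1 and 2 agree on PartNo, Weight; apply PartNo, Weight→PName and equate their PName entries.
Rows 1 and 3 agree on PartNo, Weight; apply PartNo, Weight→PName and equate their PName entries.
Row 1 is now all distinguished symbols — the join is lossless.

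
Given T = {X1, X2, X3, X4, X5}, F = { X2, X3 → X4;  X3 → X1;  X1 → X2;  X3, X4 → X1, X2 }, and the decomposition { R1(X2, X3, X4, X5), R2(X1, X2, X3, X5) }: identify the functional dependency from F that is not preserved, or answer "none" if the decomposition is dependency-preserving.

X2, X3 → X4 lies within R1.
X3 → X1 lies within R2.
X1 → X2 lies within R2.
X3, X4 → X1, X2: restricted closure across fragments reaches X1, X2.
Every dependency is enforceable on the fragments, so the decomposition is dependency-preserving.

none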